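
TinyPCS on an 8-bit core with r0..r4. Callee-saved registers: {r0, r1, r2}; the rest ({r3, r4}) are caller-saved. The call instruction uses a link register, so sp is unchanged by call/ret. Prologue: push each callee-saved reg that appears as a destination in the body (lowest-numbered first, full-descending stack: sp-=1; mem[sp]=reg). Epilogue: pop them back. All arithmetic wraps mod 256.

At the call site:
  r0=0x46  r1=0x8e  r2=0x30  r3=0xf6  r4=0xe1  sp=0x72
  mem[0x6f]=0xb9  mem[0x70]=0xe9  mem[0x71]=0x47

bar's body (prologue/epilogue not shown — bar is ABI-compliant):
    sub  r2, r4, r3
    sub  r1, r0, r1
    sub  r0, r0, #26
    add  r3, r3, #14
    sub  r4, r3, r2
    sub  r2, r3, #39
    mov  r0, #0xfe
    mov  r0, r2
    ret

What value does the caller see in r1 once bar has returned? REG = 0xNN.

REG = 0x8e

prologue: push r0 → mem[0x71]=0x46, sp=0x71
prologue: push r1 → mem[0x70]=0x8e, sp=0x70
prologue: push r2 → mem[0x6f]=0x30, sp=0x6f
body[0] sub  r2, r4, r3 → r2=0xeb
body[1] sub  r1, r0, r1 → r1=0xb8
body[2] sub  r0, r0, #26 → r0=0x2c
body[3] add  r3, r3, #14 → r3=0x04
body[4] sub  r4, r3, r2 → r4=0x19
body[5] sub  r2, r3, #39 → r2=0xdd
body[6] mov  r0, #0xfe → r0=0xfe
body[7] mov  r0, r2 → r0=0xdd
epilogue: pop r2=0x30, sp=0x70
epilogue: pop r1=0x8e, sp=0x71
epilogue: pop r0=0x46, sp=0x72
r1 is callee-saved → restored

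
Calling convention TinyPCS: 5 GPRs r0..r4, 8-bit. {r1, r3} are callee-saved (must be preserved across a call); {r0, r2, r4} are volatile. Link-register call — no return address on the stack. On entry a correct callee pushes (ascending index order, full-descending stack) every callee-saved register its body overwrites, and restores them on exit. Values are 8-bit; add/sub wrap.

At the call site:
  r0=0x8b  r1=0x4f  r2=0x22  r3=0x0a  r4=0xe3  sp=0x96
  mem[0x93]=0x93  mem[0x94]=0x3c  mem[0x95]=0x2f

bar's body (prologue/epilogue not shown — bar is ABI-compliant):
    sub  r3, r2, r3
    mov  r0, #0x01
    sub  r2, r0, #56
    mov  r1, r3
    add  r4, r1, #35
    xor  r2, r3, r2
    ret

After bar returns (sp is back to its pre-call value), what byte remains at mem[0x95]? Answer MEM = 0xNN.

prologue: push r1 → mem[0x95]=0x4f, sp=0x95
prologue: push r3 → mem[0x94]=0x0a, sp=0x94
body[0] sub  r3, r2, r3 → r3=0x18
body[1] mov  r0, #0x01 → r0=0x01
body[2] sub  r2, r0, #56 → r2=0xc9
body[3] mov  r1, r3 → r1=0x18
body[4] add  r4, r1, #35 → r4=0x3b
body[5] xor  r2, r3, r2 → r2=0xd1
epilogue: pop r3=0x0a, sp=0x95
epilogue: pop r1=0x4f, sp=0x96
prologue pushed ['r1', 'r3'] at ['0x95', '0x94']

MEM = 0x4f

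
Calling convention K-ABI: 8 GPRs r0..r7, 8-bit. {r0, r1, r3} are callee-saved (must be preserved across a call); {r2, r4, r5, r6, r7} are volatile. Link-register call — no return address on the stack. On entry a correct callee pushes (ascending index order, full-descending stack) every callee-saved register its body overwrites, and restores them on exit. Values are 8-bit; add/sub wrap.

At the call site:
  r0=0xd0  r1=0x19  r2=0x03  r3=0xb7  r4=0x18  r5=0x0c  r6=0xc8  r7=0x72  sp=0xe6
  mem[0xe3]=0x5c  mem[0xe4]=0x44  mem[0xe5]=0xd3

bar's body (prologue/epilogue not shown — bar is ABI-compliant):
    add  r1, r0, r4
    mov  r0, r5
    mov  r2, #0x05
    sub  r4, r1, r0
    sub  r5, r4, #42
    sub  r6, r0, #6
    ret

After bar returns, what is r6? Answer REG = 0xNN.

REG = 0x06

prologue: push r0 → mem[0xe5]=0xd0, sp=0xe5
prologue: push r1 → mem[0xe4]=0x19, sp=0xe4
body[0] add  r1, r0, r4 → r1=0xe8
body[1] mov  r0, r5 → r0=0x0c
body[2] mov  r2, #0x05 → r2=0x05
body[3] sub  r4, r1, r0 → r4=0xdc
body[4] sub  r5, r4, #42 → r5=0xb2
body[5] sub  r6, r0, #6 → r6=0x06
epilogue: pop r1=0x19, sp=0xe5
epilogue: pop r0=0xd0, sp=0xe6
r6 is caller-saved → body value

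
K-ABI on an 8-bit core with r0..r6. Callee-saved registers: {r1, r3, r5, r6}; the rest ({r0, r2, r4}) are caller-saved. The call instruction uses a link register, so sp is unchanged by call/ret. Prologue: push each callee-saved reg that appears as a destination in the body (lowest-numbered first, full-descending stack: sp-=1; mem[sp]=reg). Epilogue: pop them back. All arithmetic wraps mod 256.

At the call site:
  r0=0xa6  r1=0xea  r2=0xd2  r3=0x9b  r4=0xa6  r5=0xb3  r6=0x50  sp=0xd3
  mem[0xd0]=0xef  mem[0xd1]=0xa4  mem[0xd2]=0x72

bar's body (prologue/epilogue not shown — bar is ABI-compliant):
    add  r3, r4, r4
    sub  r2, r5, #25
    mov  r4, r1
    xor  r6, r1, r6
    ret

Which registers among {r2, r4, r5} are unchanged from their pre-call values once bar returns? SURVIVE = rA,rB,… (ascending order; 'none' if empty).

SURVIVE = r5

prologue: push r3 -> mem[0xd2]=0x9b, sp=0xd2
prologue: push r6 -> mem[0xd1]=0x50, sp=0xd1
body[0] add  r3, r4, r4 -> r3=0x4c
body[1] sub  r2, r5, #25 -> r2=0x9a
body[2] mov  r4, r1 -> r4=0xea
body[3] xor  r6, r1, r6 -> r6=0xba
epilogue: pop r6=0x50, sp=0xd2
epilogue: pop r3=0x9b, sp=0xd3
r2: caller-saved, written=True
r4: caller-saved, written=True
r5: callee-saved, written=False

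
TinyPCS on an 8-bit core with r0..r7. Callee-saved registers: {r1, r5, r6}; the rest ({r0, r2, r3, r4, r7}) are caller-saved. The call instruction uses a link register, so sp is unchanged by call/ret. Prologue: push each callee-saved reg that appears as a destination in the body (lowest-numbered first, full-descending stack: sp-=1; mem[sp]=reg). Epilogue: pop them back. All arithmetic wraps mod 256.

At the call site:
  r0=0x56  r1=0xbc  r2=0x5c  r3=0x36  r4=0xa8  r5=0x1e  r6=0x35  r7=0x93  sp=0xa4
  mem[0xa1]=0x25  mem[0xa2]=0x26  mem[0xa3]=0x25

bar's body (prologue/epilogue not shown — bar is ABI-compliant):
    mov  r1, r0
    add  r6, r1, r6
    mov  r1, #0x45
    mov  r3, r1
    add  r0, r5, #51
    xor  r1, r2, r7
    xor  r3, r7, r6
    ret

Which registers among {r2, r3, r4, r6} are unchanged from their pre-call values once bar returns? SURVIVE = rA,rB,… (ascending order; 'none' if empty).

SURVIVE = r2,r4,r6

prologue: push r1 -> mem[0xa3]=0xbc, sp=0xa3
prologue: push r6 -> mem[0xa2]=0x35, sp=0xa2
body[0] mov  r1, r0 -> r1=0x56
body[1] add  r6, r1, r6 -> r6=0x8b
body[2] mov  r1, #0x45 -> r1=0x45
body[3] mov  r3, r1 -> r3=0x45
body[4] add  r0, r5, #51 -> r0=0x51
body[5] xor  r1, r2, r7 -> r1=0xcf
body[6] xor  r3, r7, r6 -> r3=0x18
epilogue: pop r6=0x35, sp=0xa3
epilogue: pop r1=0xbc, sp=0xa4
r2: caller-saved, written=False
r3: caller-saved, written=True
r4: caller-saved, written=False
r6: callee-saved, written=True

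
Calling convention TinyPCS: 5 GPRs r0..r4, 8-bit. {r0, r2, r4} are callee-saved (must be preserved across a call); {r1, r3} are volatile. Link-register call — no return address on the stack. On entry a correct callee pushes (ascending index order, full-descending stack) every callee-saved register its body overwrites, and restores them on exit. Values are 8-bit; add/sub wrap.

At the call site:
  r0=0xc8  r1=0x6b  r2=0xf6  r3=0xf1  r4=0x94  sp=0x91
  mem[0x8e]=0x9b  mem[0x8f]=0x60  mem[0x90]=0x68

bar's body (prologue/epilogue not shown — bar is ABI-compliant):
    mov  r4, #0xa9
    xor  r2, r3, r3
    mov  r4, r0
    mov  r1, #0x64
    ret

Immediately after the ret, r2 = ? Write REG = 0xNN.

prologue: push r2 → mem[0x90]=0xf6, sp=0x90
prologue: push r4 → mem[0x8f]=0x94, sp=0x8f
body[0] mov  r4, #0xa9 → r4=0xa9
body[1] xor  r2, r3, r3 → r2=0x00
body[2] mov  r4, r0 → r4=0xc8
body[3] mov  r1, #0x64 → r1=0x64
epilogue: pop r4=0x94, sp=0x90
epilogue: pop r2=0xf6, sp=0x91
r2 is callee-saved → restored

REG = 0xf6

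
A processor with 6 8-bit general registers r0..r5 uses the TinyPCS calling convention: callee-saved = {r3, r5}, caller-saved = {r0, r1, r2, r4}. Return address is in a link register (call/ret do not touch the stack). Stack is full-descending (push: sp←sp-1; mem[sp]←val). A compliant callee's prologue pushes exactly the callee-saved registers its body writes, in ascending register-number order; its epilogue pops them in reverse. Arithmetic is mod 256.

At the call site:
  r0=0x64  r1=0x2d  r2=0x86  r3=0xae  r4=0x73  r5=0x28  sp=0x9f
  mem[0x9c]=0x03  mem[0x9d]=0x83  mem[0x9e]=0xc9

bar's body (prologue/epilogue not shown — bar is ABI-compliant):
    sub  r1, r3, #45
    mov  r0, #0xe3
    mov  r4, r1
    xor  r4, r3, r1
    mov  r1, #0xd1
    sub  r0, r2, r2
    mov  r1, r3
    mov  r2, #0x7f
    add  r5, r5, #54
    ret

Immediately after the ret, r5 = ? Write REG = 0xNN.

REG = 0x28

prologue: push r5 -> mem[0x9e]=0x28, sp=0x9e
body[0] sub  r1, r3, #45 -> r1=0x81
body[1] mov  r0, #0xe3 -> r0=0xe3
body[2] mov  r4, r1 -> r4=0x81
body[3] xor  r4, r3, r1 -> r4=0x2f
body[4] mov  r1, #0xd1 -> r1=0xd1
body[5] sub  r0, r2, r2 -> r0=0x00
body[6] mov  r1, r3 -> r1=0xae
body[7] mov  r2, #0x7f -> r2=0x7f
body[8] add  r5, r5, #54 -> r5=0x5e
epilogue: pop r5=0x28, sp=0x9f
r5 is callee-saved -> restored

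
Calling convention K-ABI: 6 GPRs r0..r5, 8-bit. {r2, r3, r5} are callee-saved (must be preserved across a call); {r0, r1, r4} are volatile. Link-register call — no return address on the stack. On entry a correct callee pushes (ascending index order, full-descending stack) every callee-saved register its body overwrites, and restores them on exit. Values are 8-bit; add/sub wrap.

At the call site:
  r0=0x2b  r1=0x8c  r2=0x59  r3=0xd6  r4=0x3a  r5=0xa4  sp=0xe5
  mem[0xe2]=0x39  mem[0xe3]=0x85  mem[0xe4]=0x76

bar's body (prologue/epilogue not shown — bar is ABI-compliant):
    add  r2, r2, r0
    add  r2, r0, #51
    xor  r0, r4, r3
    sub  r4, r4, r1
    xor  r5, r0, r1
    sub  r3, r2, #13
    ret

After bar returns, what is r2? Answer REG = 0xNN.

REG = 0x59

prologue: push r2 -> mem[0xe4]=0x59, sp=0xe4
prologue: push r3 -> mem[0xe3]=0xd6, sp=0xe3
prologue: push r5 -> mem[0xe2]=0xa4, sp=0xe2
body[0] add  r2, r2, r0 -> r2=0x84
body[1] add  r2, r0, #51 -> r2=0x5e
body[2] xor  r0, r4, r3 -> r0=0xec
body[3] sub  r4, r4, r1 -> r4=0xae
body[4] xor  r5, r0, r1 -> r5=0x60
body[5] sub  r3, r2, #13 -> r3=0x51
epilogue: pop r5=0xa4, sp=0xe3
epilogue: pop r3=0xd6, sp=0xe4
epilogue: pop r2=0x59, sp=0xe5
r2 is callee-saved -> restored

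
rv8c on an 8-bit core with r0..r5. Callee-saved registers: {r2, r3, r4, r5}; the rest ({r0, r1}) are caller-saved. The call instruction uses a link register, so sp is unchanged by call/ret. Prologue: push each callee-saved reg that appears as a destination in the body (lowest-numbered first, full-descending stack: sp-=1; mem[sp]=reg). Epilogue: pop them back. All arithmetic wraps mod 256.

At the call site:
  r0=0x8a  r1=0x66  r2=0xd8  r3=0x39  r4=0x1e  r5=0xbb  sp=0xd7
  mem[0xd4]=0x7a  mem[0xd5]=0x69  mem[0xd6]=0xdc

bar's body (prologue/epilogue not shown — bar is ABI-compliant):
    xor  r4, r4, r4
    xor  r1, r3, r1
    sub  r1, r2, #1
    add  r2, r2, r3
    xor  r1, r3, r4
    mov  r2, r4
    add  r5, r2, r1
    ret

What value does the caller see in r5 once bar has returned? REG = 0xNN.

REG = 0xbb

prologue: push r2 -> mem[0xd6]=0xd8, sp=0xd6
prologue: push r4 -> mem[0xd5]=0x1e, sp=0xd5
prologue: push r5 -> mem[0xd4]=0xbb, sp=0xd4
body[0] xor  r4, r4, r4 -> r4=0x00
body[1] xor  r1, r3, r1 -> r1=0x5f
body[2] sub  r1, r2, #1 -> r1=0xd7
body[3] add  r2, r2, r3 -> r2=0x11
body[4] xor  r1, r3, r4 -> r1=0x39
body[5] mov  r2, r4 -> r2=0x00
body[6] add  r5, r2, r1 -> r5=0x39
epilogue: pop r5=0xbb, sp=0xd5
epilogue: pop r4=0x1e, sp=0xd6
epilogue: pop r2=0xd8, sp=0xd7
r5 is callee-saved -> restored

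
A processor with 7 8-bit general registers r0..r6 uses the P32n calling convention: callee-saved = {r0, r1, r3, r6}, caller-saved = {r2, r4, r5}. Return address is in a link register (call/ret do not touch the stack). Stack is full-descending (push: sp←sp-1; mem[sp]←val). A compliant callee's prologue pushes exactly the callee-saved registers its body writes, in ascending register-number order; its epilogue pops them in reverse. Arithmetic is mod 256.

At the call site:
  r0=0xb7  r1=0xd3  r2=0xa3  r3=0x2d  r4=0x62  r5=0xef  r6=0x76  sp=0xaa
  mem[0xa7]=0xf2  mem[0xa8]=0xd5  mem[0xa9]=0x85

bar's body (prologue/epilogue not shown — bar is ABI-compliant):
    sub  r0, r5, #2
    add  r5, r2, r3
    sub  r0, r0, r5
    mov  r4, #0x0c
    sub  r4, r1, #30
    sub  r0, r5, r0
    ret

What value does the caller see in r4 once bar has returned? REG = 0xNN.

prologue: push r0 → mem[0xa9]=0xb7, sp=0xa9
body[0] sub  r0, r5, #2 → r0=0xed
body[1] add  r5, r2, r3 → r5=0xd0
body[2] sub  r0, r0, r5 → r0=0x1d
body[3] mov  r4, #0x0c → r4=0x0c
body[4] sub  r4, r1, #30 → r4=0xb5
body[5] sub  r0, r5, r0 → r0=0xb3
epilogue: pop r0=0xb7, sp=0xaa
r4 is caller-saved → body value

REG = 0xb5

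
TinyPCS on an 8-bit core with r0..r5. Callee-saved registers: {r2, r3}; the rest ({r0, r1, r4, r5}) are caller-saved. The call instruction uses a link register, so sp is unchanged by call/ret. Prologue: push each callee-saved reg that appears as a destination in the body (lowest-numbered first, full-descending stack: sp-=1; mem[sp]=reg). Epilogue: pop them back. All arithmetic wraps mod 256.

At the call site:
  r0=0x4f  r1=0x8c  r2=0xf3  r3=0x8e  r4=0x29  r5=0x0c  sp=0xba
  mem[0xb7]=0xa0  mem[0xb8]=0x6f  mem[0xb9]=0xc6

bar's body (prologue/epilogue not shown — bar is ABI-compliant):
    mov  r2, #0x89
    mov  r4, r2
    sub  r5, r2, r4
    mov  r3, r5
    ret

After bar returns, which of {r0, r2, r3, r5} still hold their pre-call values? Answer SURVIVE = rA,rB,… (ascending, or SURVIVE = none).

prologue: push r2 → mem[0xb9]=0xf3, sp=0xb9
prologue: push r3 → mem[0xb8]=0x8e, sp=0xb8
body[0] mov  r2, #0x89 → r2=0x89
body[1] mov  r4, r2 → r4=0x89
body[2] sub  r5, r2, r4 → r5=0x00
body[3] mov  r3, r5 → r3=0x00
epilogue: pop r3=0x8e, sp=0xb9
epilogue: pop r2=0xf3, sp=0xba
r0: caller-saved, written=False
r2: callee-saved, written=True
r3: callee-saved, written=True
r5: caller-saved, written=True

SURVIVE = r0,r2,r3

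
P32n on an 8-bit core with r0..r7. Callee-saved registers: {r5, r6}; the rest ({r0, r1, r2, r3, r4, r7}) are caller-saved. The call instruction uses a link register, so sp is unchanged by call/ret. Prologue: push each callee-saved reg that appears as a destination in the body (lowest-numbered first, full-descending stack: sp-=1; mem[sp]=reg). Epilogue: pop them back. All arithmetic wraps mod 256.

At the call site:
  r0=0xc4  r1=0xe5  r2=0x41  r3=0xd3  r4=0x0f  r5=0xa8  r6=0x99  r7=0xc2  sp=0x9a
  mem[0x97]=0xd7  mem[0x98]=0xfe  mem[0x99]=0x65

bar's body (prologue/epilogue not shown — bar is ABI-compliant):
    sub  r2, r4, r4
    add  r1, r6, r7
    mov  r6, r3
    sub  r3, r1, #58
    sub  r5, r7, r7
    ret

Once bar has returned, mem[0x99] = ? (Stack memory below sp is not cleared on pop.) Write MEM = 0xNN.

MEM = 0xa8

prologue: push r5 -> mem[0x99]=0xa8, sp=0x99
prologue: push r6 -> mem[0x98]=0x99, sp=0x98
body[0] sub  r2, r4, r4 -> r2=0x00
body[1] add  r1, r6, r7 -> r1=0x5b
body[2] mov  r6, r3 -> r6=0xd3
body[3] sub  r3, r1, #58 -> r3=0x21
body[4] sub  r5, r7, r7 -> r5=0x00
epilogue: pop r6=0x99, sp=0x99
epilogue: pop r5=0xa8, sp=0x9a
prologue pushed ['r5', 'r6'] at ['0x99', '0x98']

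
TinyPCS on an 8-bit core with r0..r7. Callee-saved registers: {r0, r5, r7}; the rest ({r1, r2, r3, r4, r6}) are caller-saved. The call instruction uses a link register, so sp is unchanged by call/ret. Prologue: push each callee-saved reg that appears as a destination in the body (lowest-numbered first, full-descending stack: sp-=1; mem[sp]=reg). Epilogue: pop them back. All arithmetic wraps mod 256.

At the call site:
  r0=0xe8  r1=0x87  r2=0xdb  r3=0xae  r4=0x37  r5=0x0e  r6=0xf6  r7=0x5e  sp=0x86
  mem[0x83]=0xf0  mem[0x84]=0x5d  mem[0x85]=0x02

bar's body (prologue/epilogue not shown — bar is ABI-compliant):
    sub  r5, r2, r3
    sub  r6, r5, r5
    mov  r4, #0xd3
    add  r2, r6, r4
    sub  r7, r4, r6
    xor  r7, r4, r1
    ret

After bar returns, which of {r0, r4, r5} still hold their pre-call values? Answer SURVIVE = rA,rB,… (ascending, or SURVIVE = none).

SURVIVE = r0,r5

prologue: push r5 -> mem[0x85]=0x0e, sp=0x85
prologue: push r7 -> mem[0x84]=0x5e, sp=0x84
body[0] sub  r5, r2, r3 -> r5=0x2d
body[1] sub  r6, r5, r5 -> r6=0x00
body[2] mov  r4, #0xd3 -> r4=0xd3
body[3] add  r2, r6, r4 -> r2=0xd3
body[4] sub  r7, r4, r6 -> r7=0xd3
body[5] xor  r7, r4, r1 -> r7=0x54
epilogue: pop r7=0x5e, sp=0x85
epilogue: pop r5=0x0e, sp=0x86
r0: callee-saved, written=False
r4: caller-saved, written=True
r5: callee-saved, written=True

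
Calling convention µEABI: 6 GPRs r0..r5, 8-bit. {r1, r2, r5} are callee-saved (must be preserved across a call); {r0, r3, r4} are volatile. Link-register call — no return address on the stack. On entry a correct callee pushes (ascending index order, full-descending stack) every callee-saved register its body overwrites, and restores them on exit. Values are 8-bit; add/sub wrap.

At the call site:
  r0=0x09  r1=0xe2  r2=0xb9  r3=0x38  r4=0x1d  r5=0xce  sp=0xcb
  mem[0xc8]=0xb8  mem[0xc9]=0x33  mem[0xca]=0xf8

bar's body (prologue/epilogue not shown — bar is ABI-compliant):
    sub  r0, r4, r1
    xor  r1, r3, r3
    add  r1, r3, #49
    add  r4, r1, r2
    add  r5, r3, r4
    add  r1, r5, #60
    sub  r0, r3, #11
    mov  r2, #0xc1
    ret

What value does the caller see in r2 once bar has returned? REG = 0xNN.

prologue: push r1 -> mem[0xca]=0xe2, sp=0xca
prologue: push r2 -> mem[0xc9]=0xb9, sp=0xc9
prologue: push r5 -> mem[0xc8]=0xce, sp=0xc8
body[0] sub  r0, r4, r1 -> r0=0x3b
body[1] xor  r1, r3, r3 -> r1=0x00
body[2] add  r1, r3, #49 -> r1=0x69
body[3] add  r4, r1, r2 -> r4=0x22
body[4] add  r5, r3, r4 -> r5=0x5a
body[5] add  r1, r5, #60 -> r1=0x96
body[6] sub  r0, r3, #11 -> r0=0x2d
body[7] mov  r2, #0xc1 -> r2=0xc1
epilogue: pop r5=0xce, sp=0xc9
epilogue: pop r2=0xb9, sp=0xca
epilogue: pop r1=0xe2, sp=0xcb
r2 is callee-saved -> restored

REG = 0xb9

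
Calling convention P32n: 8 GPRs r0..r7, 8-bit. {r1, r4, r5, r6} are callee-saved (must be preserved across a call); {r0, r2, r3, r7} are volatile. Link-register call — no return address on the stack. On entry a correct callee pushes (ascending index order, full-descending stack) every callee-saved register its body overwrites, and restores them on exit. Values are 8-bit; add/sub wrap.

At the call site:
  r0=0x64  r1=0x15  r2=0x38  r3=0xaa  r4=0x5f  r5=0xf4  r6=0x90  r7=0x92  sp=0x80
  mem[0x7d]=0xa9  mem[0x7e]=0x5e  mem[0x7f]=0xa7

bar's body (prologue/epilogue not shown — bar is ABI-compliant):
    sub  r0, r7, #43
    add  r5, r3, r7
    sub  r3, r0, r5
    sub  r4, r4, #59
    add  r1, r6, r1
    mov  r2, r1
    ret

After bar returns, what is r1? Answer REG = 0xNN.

REG = 0x15

prologue: push r1 → mem[0x7f]=0x15, sp=0x7f
prologue: push r4 → mem[0x7e]=0x5f, sp=0x7e
prologue: push r5 → mem[0x7d]=0xf4, sp=0x7d
body[0] sub  r0, r7, #43 → r0=0x67
body[1] add  r5, r3, r7 → r5=0x3c
body[2] sub  r3, r0, r5 → r3=0x2b
body[3] sub  r4, r4, #59 → r4=0x24
body[4] add  r1, r6, r1 → r1=0xa5
body[5] mov  r2, r1 → r2=0xa5
epilogue: pop r5=0xf4, sp=0x7e
epilogue: pop r4=0x5f, sp=0x7f
epilogue: pop r1=0x15, sp=0x80
r1 is callee-saved → restored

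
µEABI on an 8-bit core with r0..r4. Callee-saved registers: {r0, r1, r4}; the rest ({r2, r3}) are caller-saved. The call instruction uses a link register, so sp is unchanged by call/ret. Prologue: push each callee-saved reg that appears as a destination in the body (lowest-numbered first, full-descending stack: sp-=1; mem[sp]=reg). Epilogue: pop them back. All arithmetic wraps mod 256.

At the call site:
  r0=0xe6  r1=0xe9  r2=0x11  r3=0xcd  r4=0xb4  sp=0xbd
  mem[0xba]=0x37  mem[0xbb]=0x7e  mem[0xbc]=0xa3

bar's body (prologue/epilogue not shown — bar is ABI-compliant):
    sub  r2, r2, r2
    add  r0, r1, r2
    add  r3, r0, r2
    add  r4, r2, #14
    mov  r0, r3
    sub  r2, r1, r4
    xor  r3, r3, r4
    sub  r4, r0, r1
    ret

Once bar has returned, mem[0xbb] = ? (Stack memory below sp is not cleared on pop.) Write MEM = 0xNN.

MEM = 0xb4

prologue: push r0 -> mem[0xbc]=0xe6, sp=0xbc
prologue: push r4 -> mem[0xbb]=0xb4, sp=0xbb
body[0] sub  r2, r2, r2 -> r2=0x00
body[1] add  r0, r1, r2 -> r0=0xe9
body[2] add  r3, r0, r2 -> r3=0xe9
body[3] add  r4, r2, #14 -> r4=0x0e
body[4] mov  r0, r3 -> r0=0xe9
body[5] sub  r2, r1, r4 -> r2=0xdb
body[6] xor  r3, r3, r4 -> r3=0xe7
body[7] sub  r4, r0, r1 -> r4=0x00
epilogue: pop r4=0xb4, sp=0xbc
epilogue: pop r0=0xe6, sp=0xbd
prologue pushed ['r0', 'r4'] at ['0xbc', '0xbb']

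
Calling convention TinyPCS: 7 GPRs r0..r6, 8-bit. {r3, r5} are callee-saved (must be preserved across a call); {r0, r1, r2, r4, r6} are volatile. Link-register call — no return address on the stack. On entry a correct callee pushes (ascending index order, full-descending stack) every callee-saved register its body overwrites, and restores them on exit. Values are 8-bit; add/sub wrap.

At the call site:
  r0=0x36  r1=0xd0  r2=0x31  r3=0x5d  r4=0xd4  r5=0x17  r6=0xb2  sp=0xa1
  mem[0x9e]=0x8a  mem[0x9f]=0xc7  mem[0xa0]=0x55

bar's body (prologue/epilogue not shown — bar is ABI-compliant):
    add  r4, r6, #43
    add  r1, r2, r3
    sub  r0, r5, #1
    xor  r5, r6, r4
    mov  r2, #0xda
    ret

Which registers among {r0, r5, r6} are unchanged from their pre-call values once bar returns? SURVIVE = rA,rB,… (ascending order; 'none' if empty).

prologue: push r5 -> mem[0xa0]=0x17, sp=0xa0
body[0] add  r4, r6, #43 -> r4=0xdd
body[1] add  r1, r2, r3 -> r1=0x8e
body[2] sub  r0, r5, #1 -> r0=0x16
body[3] xor  r5, r6, r4 -> r5=0x6f
body[4] mov  r2, #0xda -> r2=0xda
epilogue: pop r5=0x17, sp=0xa1
r0: caller-saved, written=True
r5: callee-saved, written=True
r6: caller-saved, written=False

SURVIVE = r5,r6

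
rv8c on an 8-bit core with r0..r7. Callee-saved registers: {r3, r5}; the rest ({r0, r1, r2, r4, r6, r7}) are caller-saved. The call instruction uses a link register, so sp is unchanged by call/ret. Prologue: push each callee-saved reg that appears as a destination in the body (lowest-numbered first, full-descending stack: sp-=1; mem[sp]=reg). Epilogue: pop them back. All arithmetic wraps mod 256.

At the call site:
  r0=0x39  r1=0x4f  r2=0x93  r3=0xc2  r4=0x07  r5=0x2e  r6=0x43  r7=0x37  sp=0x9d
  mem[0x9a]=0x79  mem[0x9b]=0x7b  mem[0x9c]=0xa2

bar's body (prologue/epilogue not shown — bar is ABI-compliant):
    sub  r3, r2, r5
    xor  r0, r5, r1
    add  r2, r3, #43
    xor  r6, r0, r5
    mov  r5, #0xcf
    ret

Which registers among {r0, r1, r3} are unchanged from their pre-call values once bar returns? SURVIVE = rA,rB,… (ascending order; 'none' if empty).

prologue: push r3 → mem[0x9c]=0xc2, sp=0x9c
prologue: push r5 → mem[0x9b]=0x2e, sp=0x9b
body[0] sub  r3, r2, r5 → r3=0x65
body[1] xor  r0, r5, r1 → r0=0x61
body[2] add  r2, r3, #43 → r2=0x90
body[3] xor  r6, r0, r5 → r6=0x4f
body[4] mov  r5, #0xcf → r5=0xcf
epilogue: pop r5=0x2e, sp=0x9c
epilogue: pop r3=0xc2, sp=0x9d
r0: caller-saved, written=True
r1: caller-saved, written=False
r3: callee-saved, written=True

SURVIVE = r1,r3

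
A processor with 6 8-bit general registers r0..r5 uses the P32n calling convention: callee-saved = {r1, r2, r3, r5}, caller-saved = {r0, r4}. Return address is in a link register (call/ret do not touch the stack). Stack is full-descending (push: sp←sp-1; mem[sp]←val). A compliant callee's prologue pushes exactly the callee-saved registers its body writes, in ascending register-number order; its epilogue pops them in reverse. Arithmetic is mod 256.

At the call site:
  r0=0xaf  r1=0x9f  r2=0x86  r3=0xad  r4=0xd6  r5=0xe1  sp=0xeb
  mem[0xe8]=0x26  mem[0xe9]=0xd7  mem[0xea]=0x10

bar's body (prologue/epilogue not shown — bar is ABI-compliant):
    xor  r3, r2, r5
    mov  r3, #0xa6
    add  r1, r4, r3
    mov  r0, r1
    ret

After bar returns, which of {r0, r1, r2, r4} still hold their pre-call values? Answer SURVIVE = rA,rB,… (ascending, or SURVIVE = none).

prologue: push r1 → mem[0xea]=0x9f, sp=0xea
prologue: push r3 → mem[0xe9]=0xad, sp=0xe9
body[0] xor  r3, r2, r5 → r3=0x67
body[1] mov  r3, #0xa6 → r3=0xa6
body[2] add  r1, r4, r3 → r1=0x7c
body[3] mov  r0, r1 → r0=0x7c
epilogue: pop r3=0xad, sp=0xea
epilogue: pop r1=0x9f, sp=0xeb
r0: caller-saved, written=True
r1: callee-saved, written=True
r2: callee-saved, written=False
r4: caller-saved, written=False

SURVIVE = r1,r2,r4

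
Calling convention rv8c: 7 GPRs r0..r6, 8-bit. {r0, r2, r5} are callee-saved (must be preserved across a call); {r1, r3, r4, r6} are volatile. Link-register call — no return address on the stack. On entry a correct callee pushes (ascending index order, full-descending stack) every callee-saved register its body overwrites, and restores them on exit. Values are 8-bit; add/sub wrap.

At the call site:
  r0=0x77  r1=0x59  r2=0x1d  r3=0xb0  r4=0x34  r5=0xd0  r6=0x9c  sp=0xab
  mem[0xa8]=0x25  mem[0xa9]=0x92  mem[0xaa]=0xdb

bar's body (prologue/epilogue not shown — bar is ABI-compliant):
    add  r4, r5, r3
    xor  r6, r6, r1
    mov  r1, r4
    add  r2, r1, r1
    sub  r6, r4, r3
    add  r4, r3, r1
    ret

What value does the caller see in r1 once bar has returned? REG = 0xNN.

REG = 0x80

prologue: push r2 -> mem[0xaa]=0x1d, sp=0xaa
body[0] add  r4, r5, r3 -> r4=0x80
body[1] xor  r6, r6, r1 -> r6=0xc5
body[2] mov  r1, r4 -> r1=0x80
body[3] add  r2, r1, r1 -> r2=0x00
body[4] sub  r6, r4, r3 -> r6=0xd0
body[5] add  r4, r3, r1 -> r4=0x30
epilogue: pop r2=0x1d, sp=0xab
r1 is caller-saved -> body value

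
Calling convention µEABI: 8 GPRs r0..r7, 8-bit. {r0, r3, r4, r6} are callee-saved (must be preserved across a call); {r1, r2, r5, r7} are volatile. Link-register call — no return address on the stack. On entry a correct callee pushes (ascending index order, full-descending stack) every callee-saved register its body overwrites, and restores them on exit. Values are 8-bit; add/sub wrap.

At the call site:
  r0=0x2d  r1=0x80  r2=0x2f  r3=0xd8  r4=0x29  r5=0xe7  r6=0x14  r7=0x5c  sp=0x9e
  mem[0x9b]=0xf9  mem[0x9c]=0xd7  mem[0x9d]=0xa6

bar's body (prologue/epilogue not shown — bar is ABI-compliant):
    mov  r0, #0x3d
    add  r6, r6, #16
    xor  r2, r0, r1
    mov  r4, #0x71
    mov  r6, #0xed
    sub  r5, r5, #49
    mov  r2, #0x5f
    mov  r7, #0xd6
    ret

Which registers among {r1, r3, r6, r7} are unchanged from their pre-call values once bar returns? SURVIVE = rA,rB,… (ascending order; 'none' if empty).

SURVIVE = r1,r3,r6

prologue: push r0 -> mem[0x9d]=0x2d, sp=0x9d
prologue: push r4 -> mem[0x9c]=0x29, sp=0x9c
prologue: push r6 -> mem[0x9b]=0x14, sp=0x9b
body[0] mov  r0, #0x3d -> r0=0x3d
body[1] add  r6, r6, #16 -> r6=0x24
body[2] xor  r2, r0, r1 -> r2=0xbd
body[3] mov  r4, #0x71 -> r4=0x71
body[4] mov  r6, #0xed -> r6=0xed
body[5] sub  r5, r5, #49 -> r5=0xb6
body[6] mov  r2, #0x5f -> r2=0x5f
body[7] mov  r7, #0xd6 -> r7=0xd6
epilogue: pop r6=0x14, sp=0x9c
epilogue: pop r4=0x29, sp=0x9d
epilogue: pop r0=0x2d, sp=0x9e
r1: caller-saved, written=False
r3: callee-saved, written=False
r6: callee-saved, written=True
r7: caller-saved, written=True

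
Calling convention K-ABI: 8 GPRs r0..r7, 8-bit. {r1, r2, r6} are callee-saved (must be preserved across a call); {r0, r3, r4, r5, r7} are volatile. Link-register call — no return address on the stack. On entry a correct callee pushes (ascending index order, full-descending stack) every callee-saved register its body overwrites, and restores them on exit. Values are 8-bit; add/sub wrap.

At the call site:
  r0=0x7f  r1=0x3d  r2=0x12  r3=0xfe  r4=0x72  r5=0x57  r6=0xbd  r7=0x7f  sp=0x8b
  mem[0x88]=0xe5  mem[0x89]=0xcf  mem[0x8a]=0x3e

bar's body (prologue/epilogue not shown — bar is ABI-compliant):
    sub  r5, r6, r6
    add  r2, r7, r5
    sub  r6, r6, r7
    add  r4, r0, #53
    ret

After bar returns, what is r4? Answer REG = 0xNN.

REG = 0xb4

prologue: push r2 → mem[0x8a]=0x12, sp=0x8a
prologue: push r6 → mem[0x89]=0xbd, sp=0x89
body[0] sub  r5, r6, r6 → r5=0x00
body[1] add  r2, r7, r5 → r2=0x7f
body[2] sub  r6, r6, r7 → r6=0x3e
body[3] add  r4, r0, #53 → r4=0xb4
epilogue: pop r6=0xbd, sp=0x8a
epilogue: pop r2=0x12, sp=0x8b
r4 is caller-saved → body value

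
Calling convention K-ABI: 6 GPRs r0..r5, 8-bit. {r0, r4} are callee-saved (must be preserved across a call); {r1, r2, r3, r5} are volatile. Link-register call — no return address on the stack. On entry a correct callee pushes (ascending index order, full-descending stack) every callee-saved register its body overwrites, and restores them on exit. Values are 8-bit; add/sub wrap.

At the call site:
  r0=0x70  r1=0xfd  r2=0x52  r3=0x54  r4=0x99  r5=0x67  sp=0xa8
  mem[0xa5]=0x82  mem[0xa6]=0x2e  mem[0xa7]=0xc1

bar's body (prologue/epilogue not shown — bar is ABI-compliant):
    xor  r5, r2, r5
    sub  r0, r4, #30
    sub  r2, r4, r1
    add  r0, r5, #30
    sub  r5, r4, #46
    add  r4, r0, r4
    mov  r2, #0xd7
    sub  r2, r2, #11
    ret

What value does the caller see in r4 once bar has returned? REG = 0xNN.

REG = 0x99

prologue: push r0 → mem[0xa7]=0x70, sp=0xa7
prologue: push r4 → mem[0xa6]=0x99, sp=0xa6
body[0] xor  r5, r2, r5 → r5=0x35
body[1] sub  r0, r4, #30 → r0=0x7b
body[2] sub  r2, r4, r1 → r2=0x9c
body[3] add  r0, r5, #30 → r0=0x53
body[4] sub  r5, r4, #46 → r5=0x6b
body[5] add  r4, r0, r4 → r4=0xec
body[6] mov  r2, #0xd7 → r2=0xd7
body[7] sub  r2, r2, #11 → r2=0xcc
epilogue: pop r4=0x99, sp=0xa7
epilogue: pop r0=0x70, sp=0xa8
r4 is callee-saved → restored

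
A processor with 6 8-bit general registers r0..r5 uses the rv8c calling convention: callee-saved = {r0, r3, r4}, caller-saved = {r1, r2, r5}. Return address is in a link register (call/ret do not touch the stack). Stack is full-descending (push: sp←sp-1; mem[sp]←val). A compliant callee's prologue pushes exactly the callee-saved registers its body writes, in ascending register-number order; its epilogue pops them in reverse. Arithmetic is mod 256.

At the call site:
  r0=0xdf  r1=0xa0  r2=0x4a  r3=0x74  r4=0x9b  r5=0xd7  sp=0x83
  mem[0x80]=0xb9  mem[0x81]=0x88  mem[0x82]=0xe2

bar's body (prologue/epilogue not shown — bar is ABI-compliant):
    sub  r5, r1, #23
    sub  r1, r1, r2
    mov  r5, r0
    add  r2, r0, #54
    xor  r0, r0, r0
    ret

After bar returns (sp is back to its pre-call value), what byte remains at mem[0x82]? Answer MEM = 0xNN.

prologue: push r0 → mem[0x82]=0xdf, sp=0x82
body[0] sub  r5, r1, #23 → r5=0x89
body[1] sub  r1, r1, r2 → r1=0x56
body[2] mov  r5, r0 → r5=0xdf
body[3] add  r2, r0, #54 → r2=0x15
body[4] xor  r0, r0, r0 → r0=0x00
epilogue: pop r0=0xdf, sp=0x83
prologue pushed ['r0'] at ['0x82']

MEM = 0xdf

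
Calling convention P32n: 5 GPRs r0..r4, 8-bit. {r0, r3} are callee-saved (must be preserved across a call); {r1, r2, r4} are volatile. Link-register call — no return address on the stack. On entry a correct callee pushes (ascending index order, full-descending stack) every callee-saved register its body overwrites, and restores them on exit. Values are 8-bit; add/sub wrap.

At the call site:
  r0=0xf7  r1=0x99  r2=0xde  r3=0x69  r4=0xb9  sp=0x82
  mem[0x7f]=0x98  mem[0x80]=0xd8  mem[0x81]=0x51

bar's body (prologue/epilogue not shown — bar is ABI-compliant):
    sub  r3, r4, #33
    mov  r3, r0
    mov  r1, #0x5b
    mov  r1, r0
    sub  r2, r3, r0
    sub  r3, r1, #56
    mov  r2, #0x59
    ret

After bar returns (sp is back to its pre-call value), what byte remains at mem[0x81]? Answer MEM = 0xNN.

MEM = 0x69

prologue: push r3 → mem[0x81]=0x69, sp=0x81
body[0] sub  r3, r4, #33 → r3=0x98
body[1] mov  r3, r0 → r3=0xf7
body[2] mov  r1, #0x5b → r1=0x5b
body[3] mov  r1, r0 → r1=0xf7
body[4] sub  r2, r3, r0 → r2=0x00
body[5] sub  r3, r1, #56 → r3=0xbf
body[6] mov  r2, #0x59 → r2=0x59
epilogue: pop r3=0x69, sp=0x82
prologue pushed ['r3'] at ['0x81']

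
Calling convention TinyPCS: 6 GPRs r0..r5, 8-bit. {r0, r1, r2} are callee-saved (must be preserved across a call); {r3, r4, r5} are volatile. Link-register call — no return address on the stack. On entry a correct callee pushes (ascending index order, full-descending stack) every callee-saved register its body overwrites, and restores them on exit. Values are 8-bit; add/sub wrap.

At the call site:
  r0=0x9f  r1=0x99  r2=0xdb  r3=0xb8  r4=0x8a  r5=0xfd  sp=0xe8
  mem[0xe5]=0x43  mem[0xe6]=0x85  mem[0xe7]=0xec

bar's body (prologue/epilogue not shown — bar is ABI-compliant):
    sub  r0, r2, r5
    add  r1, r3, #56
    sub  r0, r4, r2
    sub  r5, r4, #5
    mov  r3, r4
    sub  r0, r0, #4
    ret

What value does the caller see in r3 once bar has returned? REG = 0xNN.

REG = 0x8a

prologue: push r0 → mem[0xe7]=0x9f, sp=0xe7
prologue: push r1 → mem[0xe6]=0x99, sp=0xe6
body[0] sub  r0, r2, r5 → r0=0xde
body[1] add  r1, r3, #56 → r1=0xf0
body[2] sub  r0, r4, r2 → r0=0xaf
body[3] sub  r5, r4, #5 → r5=0x85
body[4] mov  r3, r4 → r3=0x8a
body[5] sub  r0, r0, #4 → r0=0xab
epilogue: pop r1=0x99, sp=0xe7
epilogue: pop r0=0x9f, sp=0xe8
r3 is caller-saved → body value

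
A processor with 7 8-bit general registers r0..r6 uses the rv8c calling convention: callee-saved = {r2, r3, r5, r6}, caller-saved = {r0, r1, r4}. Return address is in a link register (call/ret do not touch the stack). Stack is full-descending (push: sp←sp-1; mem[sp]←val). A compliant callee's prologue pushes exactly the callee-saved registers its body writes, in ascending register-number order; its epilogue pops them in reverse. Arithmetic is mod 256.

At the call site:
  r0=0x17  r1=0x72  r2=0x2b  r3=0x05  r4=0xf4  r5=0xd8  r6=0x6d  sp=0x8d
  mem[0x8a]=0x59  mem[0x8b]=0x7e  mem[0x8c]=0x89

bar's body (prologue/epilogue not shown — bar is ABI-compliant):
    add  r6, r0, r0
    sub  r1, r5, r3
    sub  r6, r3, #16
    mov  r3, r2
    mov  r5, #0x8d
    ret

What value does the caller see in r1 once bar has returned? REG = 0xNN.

prologue: push r3 -> mem[0x8c]=0x05, sp=0x8c
prologue: push r5 -> mem[0x8b]=0xd8, sp=0x8b
prologue: push r6 -> mem[0x8a]=0x6d, sp=0x8a
body[0] add  r6, r0, r0 -> r6=0x2e
body[1] sub  r1, r5, r3 -> r1=0xd3
body[2] sub  r6, r3, #16 -> r6=0xf5
body[3] mov  r3, r2 -> r3=0x2b
body[4] mov  r5, #0x8d -> r5=0x8d
epilogue: pop r6=0x6d, sp=0x8b
epilogue: pop r5=0xd8, sp=0x8c
epilogue: pop r3=0x05, sp=0x8d
r1 is caller-saved -> body value

REG = 0xd3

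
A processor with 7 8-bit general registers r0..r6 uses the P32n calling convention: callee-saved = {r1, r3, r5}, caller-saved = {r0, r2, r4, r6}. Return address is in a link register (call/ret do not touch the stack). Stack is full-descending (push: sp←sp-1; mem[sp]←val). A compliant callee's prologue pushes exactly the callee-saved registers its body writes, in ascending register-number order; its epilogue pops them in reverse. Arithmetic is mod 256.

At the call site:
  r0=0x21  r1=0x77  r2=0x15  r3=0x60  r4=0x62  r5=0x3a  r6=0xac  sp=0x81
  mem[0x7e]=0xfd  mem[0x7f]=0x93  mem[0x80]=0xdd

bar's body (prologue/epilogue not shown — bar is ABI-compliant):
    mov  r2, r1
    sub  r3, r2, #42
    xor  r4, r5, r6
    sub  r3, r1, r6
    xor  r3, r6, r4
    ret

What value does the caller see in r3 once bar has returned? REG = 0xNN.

prologue: push r3 → mem[0x80]=0x60, sp=0x80
body[0] mov  r2, r1 → r2=0x77
body[1] sub  r3, r2, #42 → r3=0x4d
body[2] xor  r4, r5, r6 → r4=0x96
body[3] sub  r3, r1, r6 → r3=0xcb
body[4] xor  r3, r6, r4 → r3=0x3a
epilogue: pop r3=0x60, sp=0x81
r3 is callee-saved → restored

REG = 0x60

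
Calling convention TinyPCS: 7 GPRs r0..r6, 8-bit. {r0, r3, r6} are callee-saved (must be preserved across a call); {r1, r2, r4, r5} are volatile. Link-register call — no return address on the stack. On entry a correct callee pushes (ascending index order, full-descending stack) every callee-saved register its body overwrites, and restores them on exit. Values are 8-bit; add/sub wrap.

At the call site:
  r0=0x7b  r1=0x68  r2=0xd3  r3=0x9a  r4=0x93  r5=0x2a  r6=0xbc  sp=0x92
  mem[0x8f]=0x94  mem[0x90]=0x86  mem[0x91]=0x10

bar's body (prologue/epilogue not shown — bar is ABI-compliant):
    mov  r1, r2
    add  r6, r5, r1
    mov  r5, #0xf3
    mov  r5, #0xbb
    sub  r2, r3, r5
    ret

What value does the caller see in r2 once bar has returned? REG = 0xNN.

REG = 0xdf

prologue: push r6 → mem[0x91]=0xbc, sp=0x91
body[0] mov  r1, r2 → r1=0xd3
body[1] add  r6, r5, r1 → r6=0xfd
body[2] mov  r5, #0xf3 → r5=0xf3
body[3] mov  r5, #0xbb → r5=0xbb
body[4] sub  r2, r3, r5 → r2=0xdf
epilogue: pop r6=0xbc, sp=0x92
r2 is caller-saved → body value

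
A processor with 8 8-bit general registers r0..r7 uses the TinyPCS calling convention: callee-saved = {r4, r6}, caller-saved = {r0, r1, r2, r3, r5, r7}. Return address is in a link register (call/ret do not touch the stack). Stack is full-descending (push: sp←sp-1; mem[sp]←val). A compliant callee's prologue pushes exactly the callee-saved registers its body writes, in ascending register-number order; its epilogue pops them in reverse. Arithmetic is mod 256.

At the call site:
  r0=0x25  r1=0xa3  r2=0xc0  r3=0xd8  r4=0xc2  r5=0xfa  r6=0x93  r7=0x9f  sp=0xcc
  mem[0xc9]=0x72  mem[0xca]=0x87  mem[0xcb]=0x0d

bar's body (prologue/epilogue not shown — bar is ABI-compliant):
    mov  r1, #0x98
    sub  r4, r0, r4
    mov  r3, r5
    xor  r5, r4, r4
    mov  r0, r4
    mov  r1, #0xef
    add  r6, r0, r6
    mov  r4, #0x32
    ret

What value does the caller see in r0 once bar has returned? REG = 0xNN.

REG = 0x63

prologue: push r4 -> mem[0xcb]=0xc2, sp=0xcb
prologue: push r6 -> mem[0xca]=0x93, sp=0xca
body[0] mov  r1, #0x98 -> r1=0x98
body[1] sub  r4, r0, r4 -> r4=0x63
body[2] mov  r3, r5 -> r3=0xfa
body[3] xor  r5, r4, r4 -> r5=0x00
body[4] mov  r0, r4 -> r0=0x63
body[5] mov  r1, #0xef -> r1=0xef
body[6] add  r6, r0, r6 -> r6=0xf6
body[7] mov  r4, #0x32 -> r4=0x32
epilogue: pop r6=0x93, sp=0xcb
epilogue: pop r4=0xc2, sp=0xcc
r0 is caller-saved -> body value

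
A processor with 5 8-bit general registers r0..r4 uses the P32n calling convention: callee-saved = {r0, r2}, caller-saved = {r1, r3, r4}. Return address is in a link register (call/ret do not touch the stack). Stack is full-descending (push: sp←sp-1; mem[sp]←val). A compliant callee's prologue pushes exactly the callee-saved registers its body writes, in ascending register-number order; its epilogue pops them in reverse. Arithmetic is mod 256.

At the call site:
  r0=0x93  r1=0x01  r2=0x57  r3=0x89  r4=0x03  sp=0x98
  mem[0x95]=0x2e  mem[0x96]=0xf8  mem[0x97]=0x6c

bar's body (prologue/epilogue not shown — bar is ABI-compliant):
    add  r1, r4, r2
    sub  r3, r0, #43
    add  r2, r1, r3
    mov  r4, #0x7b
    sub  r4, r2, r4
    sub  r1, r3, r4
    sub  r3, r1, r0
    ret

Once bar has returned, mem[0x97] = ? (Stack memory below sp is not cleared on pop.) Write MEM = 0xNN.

prologue: push r2 -> mem[0x97]=0x57, sp=0x97
body[0] add  r1, r4, r2 -> r1=0x5a
body[1] sub  r3, r0, #43 -> r3=0x68
body[2] add  r2, r1, r3 -> r2=0xc2
body[3] mov  r4, #0x7b -> r4=0x7b
body[4] sub  r4, r2, r4 -> r4=0x47
body[5] sub  r1, r3, r4 -> r1=0x21
body[6] sub  r3, r1, r0 -> r3=0x8e
epilogue: pop r2=0x57, sp=0x98
prologue pushed ['r2'] at ['0x97']

MEM = 0x57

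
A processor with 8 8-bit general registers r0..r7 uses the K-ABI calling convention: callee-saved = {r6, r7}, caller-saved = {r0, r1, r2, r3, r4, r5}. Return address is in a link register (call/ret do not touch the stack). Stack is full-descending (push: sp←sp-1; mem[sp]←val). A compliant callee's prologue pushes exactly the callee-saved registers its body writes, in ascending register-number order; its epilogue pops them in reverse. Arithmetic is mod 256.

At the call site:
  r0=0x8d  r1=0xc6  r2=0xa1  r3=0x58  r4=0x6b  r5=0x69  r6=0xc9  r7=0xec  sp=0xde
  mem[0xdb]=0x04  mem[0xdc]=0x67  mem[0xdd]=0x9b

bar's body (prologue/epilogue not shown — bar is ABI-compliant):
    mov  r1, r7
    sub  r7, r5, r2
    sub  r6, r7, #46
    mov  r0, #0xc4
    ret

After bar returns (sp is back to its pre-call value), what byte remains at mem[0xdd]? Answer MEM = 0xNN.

prologue: push r6 → mem[0xdd]=0xc9, sp=0xdd
prologue: push r7 → mem[0xdc]=0xec, sp=0xdc
body[0] mov  r1, r7 → r1=0xec
body[1] sub  r7, r5, r2 → r7=0xc8
body[2] sub  r6, r7, #46 → r6=0x9a
body[3] mov  r0, #0xc4 → r0=0xc4
epilogue: pop r7=0xec, sp=0xdd
epilogue: pop r6=0xc9, sp=0xde
prologue pushed ['r6', 'r7'] at ['0xdd', '0xdc']

MEM = 0xc9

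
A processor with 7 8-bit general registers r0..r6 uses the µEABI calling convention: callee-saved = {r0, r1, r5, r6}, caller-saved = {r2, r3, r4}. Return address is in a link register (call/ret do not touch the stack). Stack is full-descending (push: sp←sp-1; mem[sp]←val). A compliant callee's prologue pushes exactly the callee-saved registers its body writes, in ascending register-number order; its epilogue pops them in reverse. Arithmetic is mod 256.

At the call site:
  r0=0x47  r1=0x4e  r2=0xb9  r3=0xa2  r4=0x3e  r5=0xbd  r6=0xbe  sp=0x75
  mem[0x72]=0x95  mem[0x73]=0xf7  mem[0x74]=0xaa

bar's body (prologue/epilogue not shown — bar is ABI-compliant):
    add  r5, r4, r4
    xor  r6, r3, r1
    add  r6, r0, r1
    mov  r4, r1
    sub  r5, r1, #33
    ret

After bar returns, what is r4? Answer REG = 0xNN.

prologue: push r5 → mem[0x74]=0xbd, sp=0x74
prologue: push r6 → mem[0x73]=0xbe, sp=0x73
body[0] add  r5, r4, r4 → r5=0x7c
body[1] xor  r6, r3, r1 → r6=0xec
body[2] add  r6, r0, r1 → r6=0x95
body[3] mov  r4, r1 → r4=0x4e
body[4] sub  r5, r1, #33 → r5=0x2d
epilogue: pop r6=0xbe, sp=0x74
epilogue: pop r5=0xbd, sp=0x75
r4 is caller-saved → body value

REG = 0x4e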